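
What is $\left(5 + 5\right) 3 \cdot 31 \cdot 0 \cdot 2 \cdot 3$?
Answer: $0$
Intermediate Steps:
$\left(5 + 5\right) 3 \cdot 31 \cdot 0 \cdot 2 \cdot 3 = 10 \cdot 3 \cdot 31 \cdot 0 \cdot 3 = 30 \cdot 31 \cdot 0 = 930 \cdot 0 = 0$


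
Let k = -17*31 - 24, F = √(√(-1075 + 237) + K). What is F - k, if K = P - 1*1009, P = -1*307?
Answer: 551 + √(-1316 + I*√838) ≈ 551.4 + 36.279*I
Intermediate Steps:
P = -307
K = -1316 (K = -307 - 1*1009 = -307 - 1009 = -1316)
F = √(-1316 + I*√838) (F = √(√(-1075 + 237) - 1316) = √(√(-838) - 1316) = √(I*√838 - 1316) = √(-1316 + I*√838) ≈ 0.399 + 36.279*I)
k = -551 (k = -527 - 24 = -551)
F - k = √(-1316 + I*√838) - 1*(-551) = √(-1316 + I*√838) + 551 = 551 + √(-1316 + I*√838)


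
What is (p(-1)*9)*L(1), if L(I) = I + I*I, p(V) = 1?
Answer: 18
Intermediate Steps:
L(I) = I + I²
(p(-1)*9)*L(1) = (1*9)*(1*(1 + 1)) = 9*(1*2) = 9*2 = 18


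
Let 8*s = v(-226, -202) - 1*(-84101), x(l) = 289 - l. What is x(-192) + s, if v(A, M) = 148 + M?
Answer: 87895/8 ≈ 10987.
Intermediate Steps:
s = 84047/8 (s = ((148 - 202) - 1*(-84101))/8 = (-54 + 84101)/8 = (1/8)*84047 = 84047/8 ≈ 10506.)
x(-192) + s = (289 - 1*(-192)) + 84047/8 = (289 + 192) + 84047/8 = 481 + 84047/8 = 87895/8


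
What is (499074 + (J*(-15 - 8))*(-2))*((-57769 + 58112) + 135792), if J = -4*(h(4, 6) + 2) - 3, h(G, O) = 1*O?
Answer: 67722261640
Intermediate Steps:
h(G, O) = O
J = -35 (J = -4*(6 + 2) - 3 = -4*8 - 3 = -32 - 3 = -35)
(499074 + (J*(-15 - 8))*(-2))*((-57769 + 58112) + 135792) = (499074 - 35*(-15 - 8)*(-2))*((-57769 + 58112) + 135792) = (499074 - 35*(-23)*(-2))*(343 + 135792) = (499074 + 805*(-2))*136135 = (499074 - 1610)*136135 = 497464*136135 = 67722261640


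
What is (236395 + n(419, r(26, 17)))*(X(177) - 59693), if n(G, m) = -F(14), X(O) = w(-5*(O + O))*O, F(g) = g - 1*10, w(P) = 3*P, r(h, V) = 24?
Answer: -236287697133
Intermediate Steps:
F(g) = -10 + g (F(g) = g - 10 = -10 + g)
X(O) = -30*O² (X(O) = (3*(-5*(O + O)))*O = (3*(-10*O))*O = (-30*O)*O = -30*O²)
n(G, m) = -4 (n(G, m) = -(-10 + 14) = -1*4 = -4)
(236395 + n(419, r(26, 17)))*(X(177) - 59693) = (236395 - 4)*(-30*177² - 59693) = 236391*(-30*31329 - 59693) = 236391*(-939870 - 59693) = 236391*(-999563) = -236287697133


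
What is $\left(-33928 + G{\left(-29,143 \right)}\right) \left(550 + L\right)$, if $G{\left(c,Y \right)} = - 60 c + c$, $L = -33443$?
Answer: $1059713781$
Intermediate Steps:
$G{\left(c,Y \right)} = - 59 c$
$\left(-33928 + G{\left(-29,143 \right)}\right) \left(550 + L\right) = \left(-33928 - -1711\right) \left(550 - 33443\right) = \left(-33928 + 1711\right) \left(-32893\right) = \left(-32217\right) \left(-32893\right) = 1059713781$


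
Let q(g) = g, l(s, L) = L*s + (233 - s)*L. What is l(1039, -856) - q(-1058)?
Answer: -198390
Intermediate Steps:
l(s, L) = L*s + L*(233 - s)
l(1039, -856) - q(-1058) = 233*(-856) - 1*(-1058) = -199448 + 1058 = -198390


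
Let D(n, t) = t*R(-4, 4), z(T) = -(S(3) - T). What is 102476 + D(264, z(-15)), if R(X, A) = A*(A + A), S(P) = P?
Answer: 101900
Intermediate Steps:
z(T) = -3 + T (z(T) = -(3 - T) = -3 + T)
R(X, A) = 2*A² (R(X, A) = A*(2*A) = 2*A²)
D(n, t) = 32*t (D(n, t) = t*(2*4²) = t*(2*16) = t*32 = 32*t)
102476 + D(264, z(-15)) = 102476 + 32*(-3 - 15) = 102476 + 32*(-18) = 102476 - 576 = 101900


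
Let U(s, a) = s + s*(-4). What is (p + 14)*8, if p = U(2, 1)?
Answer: 64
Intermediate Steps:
U(s, a) = -3*s (U(s, a) = s - 4*s = -3*s)
p = -6 (p = -3*2 = -6)
(p + 14)*8 = (-6 + 14)*8 = 8*8 = 64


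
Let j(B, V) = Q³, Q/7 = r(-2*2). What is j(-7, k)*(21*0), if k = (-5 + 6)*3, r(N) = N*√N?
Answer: 0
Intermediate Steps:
r(N) = N^(3/2)
Q = -56*I (Q = 7*(-2*2)^(3/2) = 7*(-4)^(3/2) = 7*(-8*I) = -56*I ≈ -56.0*I)
k = 3 (k = 1*3 = 3)
j(B, V) = 175616*I (j(B, V) = (-56*I)³ = 175616*I)
j(-7, k)*(21*0) = (175616*I)*(21*0) = (175616*I)*0 = 0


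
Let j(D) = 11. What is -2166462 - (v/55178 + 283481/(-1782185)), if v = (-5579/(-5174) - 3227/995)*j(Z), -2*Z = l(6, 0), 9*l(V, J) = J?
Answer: -1102290862104100673659/508797727933820 ≈ -2.1665e+6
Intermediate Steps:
l(V, J) = J/9
Z = 0 (Z = -0/18 = -½*0 = 0)
v = -616077/25870 (v = (-5579/(-5174) - 3227/995)*11 = (-5579*(-1/5174) - 3227*1/995)*11 = (5579/5174 - 3227/995)*11 = -56007/25870*11 = -616077/25870 ≈ -23.814)
-2166462 - (v/55178 + 283481/(-1782185)) = -2166462 - (-616077/25870/55178 + 283481/(-1782185)) = -2166462 - (-616077/25870*1/55178 + 283481*(-1/1782185)) = -2166462 - (-616077/1427454860 - 283481/1782185) = -2166462 - 1*(-81150858871181/508797727933820) = -2166462 + 81150858871181/508797727933820 = -1102290862104100673659/508797727933820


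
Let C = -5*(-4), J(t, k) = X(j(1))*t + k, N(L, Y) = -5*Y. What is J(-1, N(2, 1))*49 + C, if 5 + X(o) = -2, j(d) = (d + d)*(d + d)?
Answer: 118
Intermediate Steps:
j(d) = 4*d**2 (j(d) = (2*d)*(2*d) = 4*d**2)
X(o) = -7 (X(o) = -5 - 2 = -7)
J(t, k) = k - 7*t (J(t, k) = -7*t + k = k - 7*t)
C = 20
J(-1, N(2, 1))*49 + C = (-5*1 - 7*(-1))*49 + 20 = (-5 + 7)*49 + 20 = 2*49 + 20 = 98 + 20 = 118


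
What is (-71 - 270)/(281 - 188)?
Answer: -11/3 ≈ -3.6667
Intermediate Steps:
(-71 - 270)/(281 - 188) = -341/93 = -341*1/93 = -11/3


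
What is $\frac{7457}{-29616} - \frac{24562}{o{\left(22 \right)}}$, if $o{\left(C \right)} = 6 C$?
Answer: $- \frac{20233681}{108592} \approx -186.33$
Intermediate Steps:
$\frac{7457}{-29616} - \frac{24562}{o{\left(22 \right)}} = \frac{7457}{-29616} - \frac{24562}{6 \cdot 22} = 7457 \left(- \frac{1}{29616}\right) - \frac{24562}{132} = - \frac{7457}{29616} - \frac{12281}{66} = - \frac{20233681}{108592}$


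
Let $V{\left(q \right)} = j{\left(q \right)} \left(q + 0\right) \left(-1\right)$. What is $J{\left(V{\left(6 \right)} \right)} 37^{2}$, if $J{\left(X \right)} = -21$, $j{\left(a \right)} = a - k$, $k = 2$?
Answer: $-28749$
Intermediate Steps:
$j{\left(a \right)} = -2 + a$ ($j{\left(a \right)} = a - 2 = -2 + a$)
$V{\left(q \right)} = - q \left(-2 + q\right)$ ($V{\left(q \right)} = \left(-2 + q\right) \left(q + 0\right) \left(-1\right) = \left(-2 + q\right) q \left(-1\right) = q \left(-2 + q\right) \left(-1\right) = - q \left(-2 + q\right)$)
$J{\left(V{\left(6 \right)} \right)} 37^{2} = - 21 \cdot 37^{2} = \left(-21\right) 1369 = -28749$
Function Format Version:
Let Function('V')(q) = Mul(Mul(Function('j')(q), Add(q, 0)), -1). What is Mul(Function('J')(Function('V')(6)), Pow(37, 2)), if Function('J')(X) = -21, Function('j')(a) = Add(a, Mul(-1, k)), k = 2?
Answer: -28749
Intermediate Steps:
Function('j')(a) = Add(-2, a) (Function('j')(a) = Add(a, Mul(-1, 2)) = Add(a, -2) = Add(-2, a))
Function('V')(q) = Mul(-1, q, Add(-2, q)) (Function('V')(q) = Mul(Mul(Add(-2, q), Add(q, 0)), -1) = Mul(Mul(Add(-2, q), q), -1) = Mul(Mul(q, Add(-2, q)), -1) = Mul(-1, q, Add(-2, q)))
Mul(Function('J')(Function('V')(6)), Pow(37, 2)) = Mul(-21, Pow(37, 2)) = Mul(-21, 1369) = -28749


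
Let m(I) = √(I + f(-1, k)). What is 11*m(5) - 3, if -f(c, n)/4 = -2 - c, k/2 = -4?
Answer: 30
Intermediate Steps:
k = -8 (k = 2*(-4) = -8)
f(c, n) = 8 + 4*c (f(c, n) = -4*(-2 - c) = 8 + 4*c)
m(I) = √(4 + I) (m(I) = √(I + (8 + 4*(-1))) = √(I + (8 - 4)) = √(I + 4) = √(4 + I))
11*m(5) - 3 = 11*√(4 + 5) - 3 = 11*√9 - 3 = 11*3 - 3 = 33 - 3 = 30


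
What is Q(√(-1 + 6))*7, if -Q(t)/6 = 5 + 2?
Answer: -294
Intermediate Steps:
Q(t) = -42 (Q(t) = -6*(5 + 2) = -6*7 = -42)
Q(√(-1 + 6))*7 = -42*7 = -294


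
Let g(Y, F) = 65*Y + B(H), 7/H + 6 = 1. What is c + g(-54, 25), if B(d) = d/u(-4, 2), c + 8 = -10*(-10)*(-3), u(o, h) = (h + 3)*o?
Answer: -381793/100 ≈ -3817.9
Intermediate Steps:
H = -7/5 (H = 7/(-6 + 1) = 7/(-5) = 7*(-⅕) = -7/5 ≈ -1.4000)
u(o, h) = o*(3 + h) (u(o, h) = (3 + h)*o = o*(3 + h))
c = -308 (c = -8 - 10*(-10)*(-3) = -8 + 100*(-3) = -8 - 300 = -308)
B(d) = -d/20 (B(d) = d/((-4*(3 + 2))) = d/((-4*5)) = d/(-20) = d*(-1/20) = -d/20)
g(Y, F) = 7/100 + 65*Y (g(Y, F) = 65*Y - 1/20*(-7/5) = 65*Y + 7/100 = 7/100 + 65*Y)
c + g(-54, 25) = -308 + (7/100 + 65*(-54)) = -308 + (7/100 - 3510) = -308 - 350993/100 = -381793/100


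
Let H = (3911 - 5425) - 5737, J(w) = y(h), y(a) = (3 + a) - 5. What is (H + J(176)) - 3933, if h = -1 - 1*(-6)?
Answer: -11181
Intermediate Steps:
h = 5 (h = -1 + 6 = 5)
y(a) = -2 + a
J(w) = 3 (J(w) = -2 + 5 = 3)
H = -7251 (H = -1514 - 5737 = -7251)
(H + J(176)) - 3933 = (-7251 + 3) - 3933 = -7248 - 3933 = -11181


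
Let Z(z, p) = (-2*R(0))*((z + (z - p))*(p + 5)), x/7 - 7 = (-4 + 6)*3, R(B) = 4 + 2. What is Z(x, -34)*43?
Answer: 3232224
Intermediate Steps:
R(B) = 6
x = 91 (x = 49 + 7*((-4 + 6)*3) = 49 + 7*(2*3) = 49 + 7*6 = 49 + 42 = 91)
Z(z, p) = -12*(5 + p)*(-p + 2*z) (Z(z, p) = (-2*6)*((z + (z - p))*(p + 5)) = -12*(-p + 2*z)*(5 + p) = -12*(5 + p)*(-p + 2*z))
Z(x, -34)*43 = (-120*91 + 12*(-34)² + 60*(-34) - 24*(-34)*91)*43 = (-10920 + 12*1156 - 2040 + 74256)*43 = (-10920 + 13872 - 2040 + 74256)*43 = 75168*43 = 3232224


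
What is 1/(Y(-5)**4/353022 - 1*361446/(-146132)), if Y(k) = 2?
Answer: 758644278/1876481293 ≈ 0.40429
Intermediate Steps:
1/(Y(-5)**4/353022 - 1*361446/(-146132)) = 1/(2**4/353022 - 1*361446/(-146132)) = 1/(16*(1/353022) - 361446*(-1/146132)) = 1/(8/176511 + 180723/73066) = 1/(1876481293/758644278) = 758644278/1876481293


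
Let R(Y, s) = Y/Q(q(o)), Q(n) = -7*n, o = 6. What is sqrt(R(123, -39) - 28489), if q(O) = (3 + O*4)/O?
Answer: I*sqrt(12565371)/21 ≈ 168.8*I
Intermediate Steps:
q(O) = (3 + 4*O)/O
R(Y, s) = -2*Y/63 (R(Y, s) = Y/((-7*(4 + 3/6))) = Y/((-7*(4 + 3*(1/6)))) = Y/((-7*(4 + 1/2))) = Y/((-7*9/2)) = Y/(-63/2) = Y*(-2/63) = -2*Y/63)
sqrt(R(123, -39) - 28489) = sqrt(-2/63*123 - 28489) = sqrt(-82/21 - 28489) = sqrt(-598351/21) = I*sqrt(12565371)/21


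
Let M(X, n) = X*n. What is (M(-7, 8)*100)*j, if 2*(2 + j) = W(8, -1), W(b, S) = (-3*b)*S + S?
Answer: -53200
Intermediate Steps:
W(b, S) = S - 3*S*b (W(b, S) = -3*S*b + S = S - 3*S*b)
j = 19/2 (j = -2 + (-(1 - 3*8))/2 = -2 + (-(1 - 24))/2 = -2 + (-1*(-23))/2 = -2 + (1/2)*23 = -2 + 23/2 = 19/2 ≈ 9.5000)
(M(-7, 8)*100)*j = (-7*8*100)*(19/2) = -56*100*(19/2) = -5600*19/2 = -53200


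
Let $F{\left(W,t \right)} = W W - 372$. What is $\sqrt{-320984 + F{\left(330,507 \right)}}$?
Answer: $2 i \sqrt{53114} \approx 460.93 i$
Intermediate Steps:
$F{\left(W,t \right)} = -372 + W^{2}$ ($F{\left(W,t \right)} = W^{2} - 372 = -372 + W^{2}$)
$\sqrt{-320984 + F{\left(330,507 \right)}} = \sqrt{-320984 - \left(372 - 330^{2}\right)} = \sqrt{-320984 + \left(-372 + 108900\right)} = \sqrt{-320984 + 108528} = \sqrt{-212456} = 2 i \sqrt{53114}$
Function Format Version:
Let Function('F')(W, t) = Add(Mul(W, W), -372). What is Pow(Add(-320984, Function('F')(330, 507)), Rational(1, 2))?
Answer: Mul(2, I, Pow(53114, Rational(1, 2))) ≈ Mul(460.93, I)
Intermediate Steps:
Function('F')(W, t) = Add(-372, Pow(W, 2)) (Function('F')(W, t) = Add(Pow(W, 2), -372) = Add(-372, Pow(W, 2)))
Pow(Add(-320984, Function('F')(330, 507)), Rational(1, 2)) = Pow(Add(-320984, Add(-372, Pow(330, 2))), Rational(1, 2)) = Pow(Add(-320984, Add(-372, 108900)), Rational(1, 2)) = Pow(Add(-320984, 108528), Rational(1, 2)) = Pow(-212456, Rational(1, 2)) = Mul(2, I, Pow(53114, Rational(1, 2)))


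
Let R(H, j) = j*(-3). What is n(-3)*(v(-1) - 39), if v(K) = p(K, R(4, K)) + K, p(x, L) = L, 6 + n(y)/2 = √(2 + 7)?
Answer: 222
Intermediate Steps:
n(y) = -6 (n(y) = -12 + 2*√(2 + 7) = -12 + 2*√9 = -12 + 2*3 = -12 + 6 = -6)
R(H, j) = -3*j
v(K) = -2*K (v(K) = -3*K + K = -2*K)
n(-3)*(v(-1) - 39) = -6*(-2*(-1) - 39) = -6*(2 - 39) = -6*(-37) = 222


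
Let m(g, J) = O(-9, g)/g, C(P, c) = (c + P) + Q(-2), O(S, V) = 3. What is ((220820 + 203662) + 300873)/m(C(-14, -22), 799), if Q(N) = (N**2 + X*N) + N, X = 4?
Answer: -10154970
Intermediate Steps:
Q(N) = N**2 + 5*N (Q(N) = (N**2 + 4*N) + N = N**2 + 5*N)
C(P, c) = -6 + P + c (C(P, c) = (c + P) - 2*(5 - 2) = (P + c) - 2*3 = (P + c) - 6 = -6 + P + c)
m(g, J) = 3/g
((220820 + 203662) + 300873)/m(C(-14, -22), 799) = ((220820 + 203662) + 300873)/((3/(-6 - 14 - 22))) = (424482 + 300873)/((3/(-42))) = 725355/((3*(-1/42))) = 725355/(-1/14) = 725355*(-14) = -10154970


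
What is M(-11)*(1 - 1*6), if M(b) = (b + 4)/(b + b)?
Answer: -35/22 ≈ -1.5909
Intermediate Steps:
M(b) = (4 + b)/(2*b) (M(b) = (4 + b)/((2*b)) = (4 + b)*(1/(2*b)) = (4 + b)/(2*b))
M(-11)*(1 - 1*6) = ((1/2)*(4 - 11)/(-11))*(1 - 1*6) = ((1/2)*(-1/11)*(-7))*(1 - 6) = (7/22)*(-5) = -35/22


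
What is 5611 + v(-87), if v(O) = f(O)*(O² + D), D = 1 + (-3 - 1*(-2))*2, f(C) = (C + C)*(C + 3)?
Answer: 110619499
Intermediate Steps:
f(C) = 2*C*(3 + C) (f(C) = (2*C)*(3 + C) = 2*C*(3 + C))
D = -1 (D = 1 + (-3 + 2)*2 = 1 - 1*2 = 1 - 2 = -1)
v(O) = 2*O*(-1 + O²)*(3 + O) (v(O) = (2*O*(3 + O))*(O² - 1) = (2*O*(3 + O))*(-1 + O²) = 2*O*(-1 + O²)*(3 + O))
5611 + v(-87) = 5611 + 2*(-87)*(-1 + (-87)²)*(3 - 87) = 5611 + 2*(-87)*(-1 + 7569)*(-84) = 5611 + 2*(-87)*7568*(-84) = 5611 + 110613888 = 110619499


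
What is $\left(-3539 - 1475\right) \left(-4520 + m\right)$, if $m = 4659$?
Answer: $-696946$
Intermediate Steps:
$\left(-3539 - 1475\right) \left(-4520 + m\right) = \left(-3539 - 1475\right) \left(-4520 + 4659\right) = \left(-5014\right) 139 = -696946$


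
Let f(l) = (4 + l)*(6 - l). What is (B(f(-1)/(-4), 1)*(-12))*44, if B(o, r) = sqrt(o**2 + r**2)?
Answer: -132*sqrt(457) ≈ -2821.8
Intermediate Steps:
(B(f(-1)/(-4), 1)*(-12))*44 = (sqrt(((24 - 1*(-1)**2 + 2*(-1))/(-4))**2 + 1**2)*(-12))*44 = (sqrt(((24 - 1*1 - 2)*(-1/4))**2 + 1)*(-12))*44 = (sqrt(((24 - 1 - 2)*(-1/4))**2 + 1)*(-12))*44 = (sqrt((21*(-1/4))**2 + 1)*(-12))*44 = (sqrt((-21/4)**2 + 1)*(-12))*44 = (sqrt(441/16 + 1)*(-12))*44 = (sqrt(457/16)*(-12))*44 = ((sqrt(457)/4)*(-12))*44 = -3*sqrt(457)*44 = -132*sqrt(457)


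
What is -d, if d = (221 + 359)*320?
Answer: -185600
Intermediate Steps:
d = 185600 (d = 580*320 = 185600)
-d = -1*185600 = -185600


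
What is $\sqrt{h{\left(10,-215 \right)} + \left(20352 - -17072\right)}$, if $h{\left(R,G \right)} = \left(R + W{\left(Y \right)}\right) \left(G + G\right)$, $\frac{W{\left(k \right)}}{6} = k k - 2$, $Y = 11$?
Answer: $2 i \sqrt{68474} \approx 523.35 i$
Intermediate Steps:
$W{\left(k \right)} = -12 + 6 k^{2}$ ($W{\left(k \right)} = 6 \left(k k - 2\right) = 6 \left(k^{2} - 2\right) = 6 \left(-2 + k^{2}\right) = -12 + 6 k^{2}$)
$h{\left(R,G \right)} = 2 G \left(714 + R\right)$ ($h{\left(R,G \right)} = \left(R - \left(12 - 6 \cdot 11^{2}\right)\right) \left(G + G\right) = \left(R + \left(-12 + 6 \cdot 121\right)\right) 2 G = \left(R + \left(-12 + 726\right)\right) 2 G = \left(R + 714\right) 2 G = \left(714 + R\right) 2 G = 2 G \left(714 + R\right)$)
$\sqrt{h{\left(10,-215 \right)} + \left(20352 - -17072\right)} = \sqrt{2 \left(-215\right) \left(714 + 10\right) + \left(20352 - -17072\right)} = \sqrt{2 \left(-215\right) 724 + \left(20352 + 17072\right)} = \sqrt{-311320 + 37424} = \sqrt{-273896} = 2 i \sqrt{68474}$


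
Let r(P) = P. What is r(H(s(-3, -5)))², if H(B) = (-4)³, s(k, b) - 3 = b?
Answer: 4096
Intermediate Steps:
s(k, b) = 3 + b
H(B) = -64
r(H(s(-3, -5)))² = (-64)² = 4096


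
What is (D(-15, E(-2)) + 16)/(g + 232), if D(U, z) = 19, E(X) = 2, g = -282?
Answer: -7/10 ≈ -0.70000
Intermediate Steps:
(D(-15, E(-2)) + 16)/(g + 232) = (19 + 16)/(-282 + 232) = 35/(-50) = 35*(-1/50) = -7/10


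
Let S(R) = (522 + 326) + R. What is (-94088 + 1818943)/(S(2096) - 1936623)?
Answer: -156805/175789 ≈ -0.89201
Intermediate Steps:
S(R) = 848 + R
(-94088 + 1818943)/(S(2096) - 1936623) = (-94088 + 1818943)/((848 + 2096) - 1936623) = 1724855/(2944 - 1936623) = 1724855/(-1933679) = 1724855*(-1/1933679) = -156805/175789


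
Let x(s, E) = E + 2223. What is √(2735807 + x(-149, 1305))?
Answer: √2739335 ≈ 1655.1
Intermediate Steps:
x(s, E) = 2223 + E
√(2735807 + x(-149, 1305)) = √(2735807 + (2223 + 1305)) = √(2735807 + 3528) = √2739335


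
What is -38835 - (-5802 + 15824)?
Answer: -48857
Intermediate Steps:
-38835 - (-5802 + 15824) = -38835 - 1*10022 = -38835 - 10022 = -48857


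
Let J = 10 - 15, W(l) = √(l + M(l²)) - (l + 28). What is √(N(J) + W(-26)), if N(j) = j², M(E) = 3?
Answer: √(23 + I*√23) ≈ 4.8215 + 0.49733*I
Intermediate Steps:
W(l) = -28 + √(3 + l) - l (W(l) = √(l + 3) - (l + 28) = √(3 + l) - (28 + l) = √(3 + l) + (-28 - l) = -28 + √(3 + l) - l)
J = -5
√(N(J) + W(-26)) = √((-5)² + (-28 + √(3 - 26) - 1*(-26))) = √(25 + (-28 + √(-23) + 26)) = √(25 + (-28 + I*√23 + 26)) = √(25 + (-2 + I*√23)) = √(23 + I*√23)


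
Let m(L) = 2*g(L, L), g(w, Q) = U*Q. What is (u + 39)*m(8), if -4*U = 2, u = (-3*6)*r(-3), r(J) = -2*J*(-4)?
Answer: -3768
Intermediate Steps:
r(J) = 8*J
u = 432 (u = (-3*6)*(8*(-3)) = -18*(-24) = 432)
U = -½ (U = -¼*2 = -½ ≈ -0.50000)
g(w, Q) = -Q/2
m(L) = -L (m(L) = 2*(-L/2) = -L)
(u + 39)*m(8) = (432 + 39)*(-1*8) = 471*(-8) = -3768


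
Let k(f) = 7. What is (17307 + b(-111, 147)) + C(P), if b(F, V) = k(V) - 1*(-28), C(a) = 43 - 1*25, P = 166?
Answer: 17360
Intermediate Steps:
C(a) = 18 (C(a) = 43 - 25 = 18)
b(F, V) = 35 (b(F, V) = 7 - 1*(-28) = 7 + 28 = 35)
(17307 + b(-111, 147)) + C(P) = (17307 + 35) + 18 = 17342 + 18 = 17360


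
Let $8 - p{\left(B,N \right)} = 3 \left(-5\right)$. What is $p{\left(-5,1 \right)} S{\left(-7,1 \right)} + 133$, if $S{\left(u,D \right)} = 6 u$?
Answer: $-833$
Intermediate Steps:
$p{\left(B,N \right)} = 23$ ($p{\left(B,N \right)} = 8 - 3 \left(-5\right) = 8 - -15 = 8 + 15 = 23$)
$p{\left(-5,1 \right)} S{\left(-7,1 \right)} + 133 = 23 \cdot 6 \left(-7\right) + 133 = 23 \left(-42\right) + 133 = -966 + 133 = -833$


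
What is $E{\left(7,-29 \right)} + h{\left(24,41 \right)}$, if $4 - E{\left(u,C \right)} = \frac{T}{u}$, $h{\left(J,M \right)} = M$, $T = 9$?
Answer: $\frac{306}{7} \approx 43.714$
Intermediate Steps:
$E{\left(u,C \right)} = 4 - \frac{9}{u}$
$E{\left(7,-29 \right)} + h{\left(24,41 \right)} = \left(4 - \frac{9}{7}\right) + 41 = \frac{19}{7} + 41 = \frac{306}{7}$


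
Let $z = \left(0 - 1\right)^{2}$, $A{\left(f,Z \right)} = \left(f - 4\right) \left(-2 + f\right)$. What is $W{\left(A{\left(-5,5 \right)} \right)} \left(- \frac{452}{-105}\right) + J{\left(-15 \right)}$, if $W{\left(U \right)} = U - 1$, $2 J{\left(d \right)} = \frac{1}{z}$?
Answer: $\frac{56153}{210} \approx 267.4$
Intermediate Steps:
$A{\left(f,Z \right)} = \left(-4 + f\right) \left(-2 + f\right)$
$z = 1$ ($z = \left(-1\right)^{2} = 1$)
$J{\left(d \right)} = \frac{1}{2}$ ($J{\left(d \right)} = \frac{1}{2 \cdot 1} = \frac{1}{2} \cdot 1 = \frac{1}{2}$)
$W{\left(U \right)} = -1 + U$
$W{\left(A{\left(-5,5 \right)} \right)} \left(- \frac{452}{-105}\right) + J{\left(-15 \right)} = \left(-1 + \left(8 + \left(-5\right)^{2} - -30\right)\right) \left(- \frac{452}{-105}\right) + \frac{1}{2} = \left(-1 + \left(8 + 25 + 30\right)\right) \left(\left(-452\right) \left(- \frac{1}{105}\right)\right) + \frac{1}{2} = \left(-1 + 63\right) \frac{452}{105} + \frac{1}{2} = 62 \cdot \frac{452}{105} + \frac{1}{2} = \frac{28024}{105} + \frac{1}{2} = \frac{56153}{210}$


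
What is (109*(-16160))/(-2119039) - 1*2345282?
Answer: -4969742262558/2119039 ≈ -2.3453e+6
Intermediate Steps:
(109*(-16160))/(-2119039) - 1*2345282 = -1761440*(-1/2119039) - 2345282 = 1761440/2119039 - 2345282 = -4969742262558/2119039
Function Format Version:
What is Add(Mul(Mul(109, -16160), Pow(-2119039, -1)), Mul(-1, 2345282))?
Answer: Rational(-4969742262558, 2119039) ≈ -2.3453e+6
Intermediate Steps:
Add(Mul(Mul(109, -16160), Pow(-2119039, -1)), Mul(-1, 2345282)) = Add(Mul(-1761440, Rational(-1, 2119039)), -2345282) = Add(Rational(1761440, 2119039), -2345282) = Rational(-4969742262558, 2119039)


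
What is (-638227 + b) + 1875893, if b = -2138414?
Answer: -900748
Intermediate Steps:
(-638227 + b) + 1875893 = (-638227 - 2138414) + 1875893 = -2776641 + 1875893 = -900748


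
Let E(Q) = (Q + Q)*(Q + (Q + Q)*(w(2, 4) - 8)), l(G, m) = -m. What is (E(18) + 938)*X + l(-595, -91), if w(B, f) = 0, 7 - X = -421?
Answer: -3758605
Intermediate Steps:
X = 428 (X = 7 - 1*(-421) = 7 + 421 = 428)
E(Q) = -30*Q² (E(Q) = (Q + Q)*(Q + (Q + Q)*(0 - 8)) = (2*Q)*(Q + (2*Q)*(-8)) = (2*Q)*(Q - 16*Q) = (2*Q)*(-15*Q) = -30*Q²)
(E(18) + 938)*X + l(-595, -91) = (-30*18² + 938)*428 - 1*(-91) = (-30*324 + 938)*428 + 91 = (-9720 + 938)*428 + 91 = -8782*428 + 91 = -3758696 + 91 = -3758605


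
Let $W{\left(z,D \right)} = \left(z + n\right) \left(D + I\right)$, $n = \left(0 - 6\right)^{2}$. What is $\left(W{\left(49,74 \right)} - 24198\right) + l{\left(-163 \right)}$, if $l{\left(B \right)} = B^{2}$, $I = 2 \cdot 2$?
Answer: $9001$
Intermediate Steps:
$n = 36$ ($n = \left(-6\right)^{2} = 36$)
$I = 4$
$W{\left(z,D \right)} = \left(4 + D\right) \left(36 + z\right)$ ($W{\left(z,D \right)} = \left(z + 36\right) \left(D + 4\right) = \left(36 + z\right) \left(4 + D\right) = \left(4 + D\right) \left(36 + z\right)$)
$\left(W{\left(49,74 \right)} - 24198\right) + l{\left(-163 \right)} = \left(\left(144 + 4 \cdot 49 + 36 \cdot 74 + 74 \cdot 49\right) - 24198\right) + \left(-163\right)^{2} = \left(\left(144 + 196 + 2664 + 3626\right) - 24198\right) + 26569 = \left(6630 - 24198\right) + 26569 = -17568 + 26569 = 9001$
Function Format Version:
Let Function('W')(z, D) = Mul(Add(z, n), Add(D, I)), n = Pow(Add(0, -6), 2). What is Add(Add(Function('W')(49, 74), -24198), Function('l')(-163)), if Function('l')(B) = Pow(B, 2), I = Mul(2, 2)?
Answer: 9001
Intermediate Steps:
n = 36 (n = Pow(-6, 2) = 36)
I = 4
Function('W')(z, D) = Mul(Add(4, D), Add(36, z)) (Function('W')(z, D) = Mul(Add(z, 36), Add(D, 4)) = Mul(Add(36, z), Add(4, D)) = Mul(Add(4, D), Add(36, z)))
Add(Add(Function('W')(49, 74), -24198), Function('l')(-163)) = Add(Add(Add(144, Mul(4, 49), Mul(36, 74), Mul(74, 49)), -24198), Pow(-163, 2)) = Add(Add(Add(144, 196, 2664, 3626), -24198), 26569) = Add(Add(6630, -24198), 26569) = Add(-17568, 26569) = 9001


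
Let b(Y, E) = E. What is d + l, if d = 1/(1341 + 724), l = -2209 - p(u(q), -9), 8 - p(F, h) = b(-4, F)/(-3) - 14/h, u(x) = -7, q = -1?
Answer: -41130661/18585 ≈ -2213.1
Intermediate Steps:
p(F, h) = 8 + 14/h + F/3 (p(F, h) = 8 - (F/(-3) - 14/h) = 8 - (F*(-⅓) - 14/h) = 8 - (-F/3 - 14/h) = 8 - (-14/h - F/3) = 8 + (14/h + F/3) = 8 + 14/h + F/3)
l = -19918/9 (l = -2209 - (8 + 14/(-9) + (⅓)*(-7)) = -2209 - (8 + 14*(-⅑) - 7/3) = -2209 - (8 - 14/9 - 7/3) = -2209 - 1*37/9 = -2209 - 37/9 = -19918/9 ≈ -2213.1)
d = 1/2065 ≈ 0.00048426
d + l = 1/2065 - 19918/9 = -41130661/18585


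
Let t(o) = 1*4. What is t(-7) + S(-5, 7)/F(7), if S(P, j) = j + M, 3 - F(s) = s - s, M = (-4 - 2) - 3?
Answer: 10/3 ≈ 3.3333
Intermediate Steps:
M = -9 (M = -6 - 3 = -9)
F(s) = 3 (F(s) = 3 - (s - s) = 3 - 1*0 = 3 + 0 = 3)
S(P, j) = -9 + j (S(P, j) = j - 9 = -9 + j)
t(o) = 4
t(-7) + S(-5, 7)/F(7) = 4 + (-9 + 7)/3 = 4 + (⅓)*(-2) = 4 - ⅔ = 10/3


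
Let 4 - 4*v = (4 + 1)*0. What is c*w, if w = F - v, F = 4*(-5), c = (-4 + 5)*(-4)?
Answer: 84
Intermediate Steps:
c = -4 (c = 1*(-4) = -4)
F = -20
v = 1 (v = 1 - (4 + 1)*0/4 = 1 - 5*0/4 = 1 - ¼*0 = 1 + 0 = 1)
w = -21 (w = -20 - 1*1 = -20 - 1 = -21)
c*w = -4*(-21) = 84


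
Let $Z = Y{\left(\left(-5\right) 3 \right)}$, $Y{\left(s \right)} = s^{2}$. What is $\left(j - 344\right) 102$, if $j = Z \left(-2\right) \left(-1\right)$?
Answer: $10812$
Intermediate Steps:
$Z = 225$ ($Z = \left(\left(-5\right) 3\right)^{2} = \left(-15\right)^{2} = 225$)
$j = 450$ ($j = 225 \left(-2\right) \left(-1\right) = \left(-450\right) \left(-1\right) = 450$)
$\left(j - 344\right) 102 = \left(450 - 344\right) 102 = 106 \cdot 102 = 10812$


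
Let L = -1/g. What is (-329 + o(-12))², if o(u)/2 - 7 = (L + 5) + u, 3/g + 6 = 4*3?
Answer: 110889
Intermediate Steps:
g = ½ (g = 3/(-6 + 4*3) = 3/(-6 + 12) = 3/6 = 3*(⅙) = ½ ≈ 0.50000)
L = -2 (L = -1/½ = -1*2 = -2)
o(u) = 20 + 2*u (o(u) = 14 + 2*((-2 + 5) + u) = 14 + 2*(3 + u) = 14 + (6 + 2*u) = 20 + 2*u)
(-329 + o(-12))² = (-329 + (20 + 2*(-12)))² = (-329 + (20 - 24))² = (-329 - 4)² = (-333)² = 110889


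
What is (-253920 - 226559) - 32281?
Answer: -512760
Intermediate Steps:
(-253920 - 226559) - 32281 = -480479 - 32281 = -512760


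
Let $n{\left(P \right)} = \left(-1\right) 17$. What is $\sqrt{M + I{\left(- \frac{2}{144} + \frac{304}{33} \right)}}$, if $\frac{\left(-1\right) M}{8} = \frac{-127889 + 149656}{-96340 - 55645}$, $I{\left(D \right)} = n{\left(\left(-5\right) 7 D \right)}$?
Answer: $\frac{i \sqrt{366224423865}}{151985} \approx 3.9817 i$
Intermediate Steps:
$n{\left(P \right)} = -17$
$I{\left(D \right)} = -17$
$M = \frac{174136}{151985}$ ($M = - 8 \frac{-127889 + 149656}{-96340 - 55645} = - 8 \frac{21767}{-151985} = - 8 \cdot 21767 \left(- \frac{1}{151985}\right) = \left(-8\right) \left(- \frac{21767}{151985}\right) = \frac{174136}{151985} \approx 1.1457$)
$\sqrt{M + I{\left(- \frac{2}{144} + \frac{304}{33} \right)}} = \sqrt{\frac{174136}{151985} - 17} = \sqrt{- \frac{2409609}{151985}} = \frac{i \sqrt{366224423865}}{151985}$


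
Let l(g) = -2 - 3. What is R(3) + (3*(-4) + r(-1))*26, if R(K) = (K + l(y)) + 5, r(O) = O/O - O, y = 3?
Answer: -257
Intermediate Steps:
l(g) = -5
r(O) = 1 - O
R(K) = K (R(K) = (K - 5) + 5 = (-5 + K) + 5 = K)
R(3) + (3*(-4) + r(-1))*26 = 3 + (3*(-4) + (1 - 1*(-1)))*26 = 3 + (-12 + (1 + 1))*26 = 3 + (-12 + 2)*26 = 3 - 10*26 = 3 - 260 = -257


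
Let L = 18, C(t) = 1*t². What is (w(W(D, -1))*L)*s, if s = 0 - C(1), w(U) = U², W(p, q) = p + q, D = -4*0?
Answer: -18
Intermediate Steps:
C(t) = t²
D = 0
s = -1 (s = 0 - 1*1² = 0 - 1*1 = 0 - 1 = -1)
(w(W(D, -1))*L)*s = ((0 - 1)²*18)*(-1) = ((-1)²*18)*(-1) = (1*18)*(-1) = 18*(-1) = -18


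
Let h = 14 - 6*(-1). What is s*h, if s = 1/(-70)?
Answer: -2/7 ≈ -0.28571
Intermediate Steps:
s = -1/70 ≈ -0.014286
h = 20 (h = 14 + 6 = 20)
s*h = -1/70*20 = -2/7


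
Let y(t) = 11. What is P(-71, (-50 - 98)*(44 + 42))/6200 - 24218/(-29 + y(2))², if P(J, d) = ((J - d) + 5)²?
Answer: 1618610983/62775 ≈ 25784.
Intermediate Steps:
P(J, d) = (5 + J - d)²
P(-71, (-50 - 98)*(44 + 42))/6200 - 24218/(-29 + y(2))² = (5 - 71 - (-50 - 98)*(44 + 42))²/6200 - 24218/(-29 + 11)² = (5 - 71 - (-148)*86)²*(1/6200) - 24218/((-18)²) = (5 - 71 - 1*(-12728))²*(1/6200) - 24218/324 = (5 - 71 + 12728)²*(1/6200) - 24218*1/324 = 12662²*(1/6200) - 12109/162 = 160326244*(1/6200) - 12109/162 = 40081561/1550 - 12109/162 = 1618610983/62775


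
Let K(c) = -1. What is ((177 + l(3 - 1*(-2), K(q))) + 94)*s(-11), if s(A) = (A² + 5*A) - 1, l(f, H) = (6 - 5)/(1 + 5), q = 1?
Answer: 105755/6 ≈ 17626.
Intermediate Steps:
l(f, H) = ⅙ (l(f, H) = 1/6 = 1*(⅙) = ⅙)
s(A) = -1 + A² + 5*A
((177 + l(3 - 1*(-2), K(q))) + 94)*s(-11) = ((177 + ⅙) + 94)*(-1 + (-11)² + 5*(-11)) = (1063/6 + 94)*(-1 + 121 - 55) = (1627/6)*65 = 105755/6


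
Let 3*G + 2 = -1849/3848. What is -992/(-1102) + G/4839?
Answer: 27702003041/30779640216 ≈ 0.90001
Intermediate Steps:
G = -9545/11544 (G = -2/3 + (-1849/3848)/3 = -2/3 + (-1849*1/3848)/3 = -2/3 + (1/3)*(-1849/3848) = -2/3 - 1849/11544 = -9545/11544 ≈ -0.82684)
-992/(-1102) + G/4839 = -992/(-1102) - 9545/11544/4839 = -992*(-1/1102) - 9545/11544*1/4839 = 496/551 - 9545/55861416 = 27702003041/30779640216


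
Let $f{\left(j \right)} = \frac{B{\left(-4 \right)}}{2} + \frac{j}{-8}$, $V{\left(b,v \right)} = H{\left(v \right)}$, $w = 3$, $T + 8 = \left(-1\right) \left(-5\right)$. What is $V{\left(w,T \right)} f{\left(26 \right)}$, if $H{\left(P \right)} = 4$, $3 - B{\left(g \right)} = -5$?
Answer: $3$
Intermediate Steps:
$T = -3$ ($T = -8 - -5 = -8 + 5 = -3$)
$B{\left(g \right)} = 8$ ($B{\left(g \right)} = 3 - -5 = 3 + 5 = 8$)
$V{\left(b,v \right)} = 4$
$f{\left(j \right)} = 4 - \frac{j}{8}$ ($f{\left(j \right)} = \frac{8}{2} + \frac{j}{-8} = 8 \cdot \frac{1}{2} + j \left(- \frac{1}{8}\right) = 4 - \frac{j}{8}$)
$V{\left(w,T \right)} f{\left(26 \right)} = 4 \left(4 - \frac{13}{4}\right) = 4 \cdot \frac{3}{4} = 3$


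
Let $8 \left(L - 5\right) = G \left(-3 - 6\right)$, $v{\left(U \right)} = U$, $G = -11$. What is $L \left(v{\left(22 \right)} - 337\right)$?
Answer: $- \frac{43785}{8} \approx -5473.1$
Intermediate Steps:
$L = \frac{139}{8}$ ($L = 5 + \frac{\left(-11\right) \left(-3 - 6\right)}{8} = 5 + \frac{\left(-11\right) \left(-9\right)}{8} = 5 + \frac{1}{8} \cdot 99 = 5 + \frac{99}{8} = \frac{139}{8} \approx 17.375$)
$L \left(v{\left(22 \right)} - 337\right) = \frac{139 \left(22 - 337\right)}{8} = \frac{139}{8} \left(-315\right) = - \frac{43785}{8}$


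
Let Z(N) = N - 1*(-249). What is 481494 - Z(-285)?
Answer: 481530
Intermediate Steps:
Z(N) = 249 + N (Z(N) = N + 249 = 249 + N)
481494 - Z(-285) = 481494 - (249 - 285) = 481494 - 1*(-36) = 481494 + 36 = 481530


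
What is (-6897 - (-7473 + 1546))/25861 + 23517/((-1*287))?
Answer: -608451527/7422107 ≈ -81.978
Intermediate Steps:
(-6897 - (-7473 + 1546))/25861 + 23517/((-1*287)) = (-6897 - 1*(-5927))*(1/25861) + 23517/(-287) = (-6897 + 5927)*(1/25861) + 23517*(-1/287) = -970*1/25861 - 23517/287 = -970/25861 - 23517/287 = -608451527/7422107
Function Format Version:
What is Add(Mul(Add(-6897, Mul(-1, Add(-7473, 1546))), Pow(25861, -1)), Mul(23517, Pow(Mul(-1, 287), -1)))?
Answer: Rational(-608451527, 7422107) ≈ -81.978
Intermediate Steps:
Add(Mul(Add(-6897, Mul(-1, Add(-7473, 1546))), Pow(25861, -1)), Mul(23517, Pow(Mul(-1, 287), -1))) = Add(Mul(Add(-6897, Mul(-1, -5927)), Rational(1, 25861)), Mul(23517, Pow(-287, -1))) = Add(Mul(Add(-6897, 5927), Rational(1, 25861)), Mul(23517, Rational(-1, 287))) = Add(Mul(-970, Rational(1, 25861)), Rational(-23517, 287)) = Add(Rational(-970, 25861), Rational(-23517, 287)) = Rational(-608451527, 7422107)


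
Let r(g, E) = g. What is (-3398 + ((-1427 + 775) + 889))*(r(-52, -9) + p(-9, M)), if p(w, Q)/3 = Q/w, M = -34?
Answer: 385642/3 ≈ 1.2855e+5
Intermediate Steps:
p(w, Q) = 3*Q/w (p(w, Q) = 3*(Q/w) = 3*Q/w)
(-3398 + ((-1427 + 775) + 889))*(r(-52, -9) + p(-9, M)) = (-3398 + ((-1427 + 775) + 889))*(-52 + 3*(-34)/(-9)) = (-3398 + (-652 + 889))*(-52 + 3*(-34)*(-1/9)) = (-3398 + 237)*(-52 + 34/3) = -3161*(-122/3) = 385642/3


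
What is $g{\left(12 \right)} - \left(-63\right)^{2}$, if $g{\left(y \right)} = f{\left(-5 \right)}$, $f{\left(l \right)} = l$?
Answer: $-3974$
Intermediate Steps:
$g{\left(y \right)} = -5$
$g{\left(12 \right)} - \left(-63\right)^{2} = -5 - \left(-63\right)^{2} = -5 - 3969 = -3974$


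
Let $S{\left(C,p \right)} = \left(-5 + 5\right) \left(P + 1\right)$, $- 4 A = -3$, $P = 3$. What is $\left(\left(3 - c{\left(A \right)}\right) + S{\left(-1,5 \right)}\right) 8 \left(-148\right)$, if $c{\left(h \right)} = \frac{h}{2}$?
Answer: $-3108$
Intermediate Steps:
$A = \frac{3}{4}$ ($A = \left(- \frac{1}{4}\right) \left(-3\right) = \frac{3}{4} \approx 0.75$)
$S{\left(C,p \right)} = 0$ ($S{\left(C,p \right)} = \left(-5 + 5\right) \left(3 + 1\right) = 0 \cdot 4 = 0$)
$c{\left(h \right)} = \frac{h}{2}$ ($c{\left(h \right)} = h \frac{1}{2} = \frac{h}{2}$)
$\left(\left(3 - c{\left(A \right)}\right) + S{\left(-1,5 \right)}\right) 8 \left(-148\right) = \left(\left(3 - \frac{1}{2} \cdot \frac{3}{4}\right) + 0\right) 8 \left(-148\right) = \left(\left(3 - \frac{3}{8}\right) + 0\right) 8 \left(-148\right) = \left(\frac{21}{8} + 0\right) 8 \left(-148\right) = \frac{21}{8} \cdot 8 \left(-148\right) = 21 \left(-148\right) = -3108$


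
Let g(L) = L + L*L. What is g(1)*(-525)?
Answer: -1050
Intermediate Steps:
g(L) = L + L**2
g(1)*(-525) = (1*(1 + 1))*(-525) = (1*2)*(-525) = 2*(-525) = -1050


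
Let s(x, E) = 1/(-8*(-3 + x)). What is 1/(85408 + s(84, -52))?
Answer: 648/55344383 ≈ 1.1709e-5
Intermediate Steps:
s(x, E) = 1/(24 - 8*x)
1/(85408 + s(84, -52)) = 1/(85408 - 1/(-24 + 8*84)) = 1/(85408 - 1/(-24 + 672)) = 1/(85408 - 1/648) = 1/(55344383/648) = 648/55344383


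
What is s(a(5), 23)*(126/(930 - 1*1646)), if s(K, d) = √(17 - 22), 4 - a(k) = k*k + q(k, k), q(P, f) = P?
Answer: -63*I*√5/358 ≈ -0.3935*I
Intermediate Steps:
a(k) = 4 - k - k² (a(k) = 4 - (k*k + k) = 4 - (k² + k) = 4 - (k + k²) = 4 + (-k - k²) = 4 - k - k²)
s(K, d) = I*√5 (s(K, d) = √(-5) = I*√5)
s(a(5), 23)*(126/(930 - 1*1646)) = (I*√5)*(126/(930 - 1*1646)) = (I*√5)*(126/(930 - 1646)) = (I*√5)*(126/(-716)) = (I*√5)*(126*(-1/716)) = (I*√5)*(-63/358) = -63*I*√5/358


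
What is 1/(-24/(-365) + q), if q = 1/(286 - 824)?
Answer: 196370/12547 ≈ 15.651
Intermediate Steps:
q = -1/538 (q = 1/(-538) = -1/538 ≈ -0.0018587)
1/(-24/(-365) + q) = 1/(-24/(-365) - 1/538) = 1/(-24*(-1/365) - 1/538) = 1/(24/365 - 1/538) = 1/(12547/196370) = 196370/12547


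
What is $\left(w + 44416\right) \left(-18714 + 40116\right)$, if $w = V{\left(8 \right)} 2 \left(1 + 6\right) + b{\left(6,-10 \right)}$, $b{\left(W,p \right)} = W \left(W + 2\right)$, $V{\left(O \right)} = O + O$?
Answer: $956412576$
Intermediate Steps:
$V{\left(O \right)} = 2 O$
$b{\left(W,p \right)} = W \left(2 + W\right)$
$w = 272$ ($w = 2 \cdot 8 \cdot 2 \left(1 + 6\right) + 6 \left(2 + 6\right) = 16 \cdot 2 \cdot 7 + 6 \cdot 8 = 16 \cdot 14 + 48 = 224 + 48 = 272$)
$\left(w + 44416\right) \left(-18714 + 40116\right) = \left(272 + 44416\right) \left(-18714 + 40116\right) = 44688 \cdot 21402 = 956412576$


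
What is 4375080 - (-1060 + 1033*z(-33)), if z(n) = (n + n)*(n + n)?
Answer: -123608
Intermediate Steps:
z(n) = 4*n² (z(n) = (2*n)*(2*n) = 4*n²)
4375080 - (-1060 + 1033*z(-33)) = 4375080 - (-1060 + 1033*(4*(-33)²)) = 4375080 - (-1060 + 1033*(4*1089)) = 4375080 - (-1060 + 1033*4356) = 4375080 - (-1060 + 4499748) = 4375080 - 1*4498688 = 4375080 - 4498688 = -123608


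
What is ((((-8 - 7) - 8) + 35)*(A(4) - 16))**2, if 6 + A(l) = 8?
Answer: 28224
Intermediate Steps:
A(l) = 2 (A(l) = -6 + 8 = 2)
((((-8 - 7) - 8) + 35)*(A(4) - 16))**2 = ((((-8 - 7) - 8) + 35)*(2 - 16))**2 = (((-15 - 8) + 35)*(-14))**2 = ((-23 + 35)*(-14))**2 = (12*(-14))**2 = (-168)**2 = 28224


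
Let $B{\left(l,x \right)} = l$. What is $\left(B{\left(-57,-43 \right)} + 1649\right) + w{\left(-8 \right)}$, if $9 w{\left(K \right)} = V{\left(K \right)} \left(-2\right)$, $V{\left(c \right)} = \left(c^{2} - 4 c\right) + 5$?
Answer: $\frac{14126}{9} \approx 1569.6$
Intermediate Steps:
$V{\left(c \right)} = 5 + c^{2} - 4 c$
$w{\left(K \right)} = - \frac{10}{9} - \frac{2 K^{2}}{9} + \frac{8 K}{9}$ ($w{\left(K \right)} = \frac{\left(5 + K^{2} - 4 K\right) \left(-2\right)}{9} = \frac{-10 - 2 K^{2} + 8 K}{9} = - \frac{10}{9} - \frac{2 K^{2}}{9} + \frac{8 K}{9}$)
$\left(B{\left(-57,-43 \right)} + 1649\right) + w{\left(-8 \right)} = \left(-57 + 1649\right) - \left(\frac{74}{9} + \frac{128}{9}\right) = 1592 - \frac{202}{9} = \frac{14126}{9}$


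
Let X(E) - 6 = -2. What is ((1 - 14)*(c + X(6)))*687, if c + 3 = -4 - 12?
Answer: 133965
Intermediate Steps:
c = -19 (c = -3 + (-4 - 12) = -3 - 16 = -19)
X(E) = 4 (X(E) = 6 - 2 = 4)
((1 - 14)*(c + X(6)))*687 = ((1 - 14)*(-19 + 4))*687 = -13*(-15)*687 = 195*687 = 133965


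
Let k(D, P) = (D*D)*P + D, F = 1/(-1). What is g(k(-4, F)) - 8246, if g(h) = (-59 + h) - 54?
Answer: -8379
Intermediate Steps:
F = -1
k(D, P) = D + P*D² (k(D, P) = D²*P + D = P*D² + D = D + P*D²)
g(h) = -113 + h
g(k(-4, F)) - 8246 = (-113 - 4*(1 - 4*(-1))) - 8246 = (-113 - 4*(1 + 4)) - 8246 = (-113 - 4*5) - 8246 = (-113 - 20) - 8246 = -133 - 8246 = -8379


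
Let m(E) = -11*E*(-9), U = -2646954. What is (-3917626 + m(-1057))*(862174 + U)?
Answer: 7178865265820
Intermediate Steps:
m(E) = 99*E
(-3917626 + m(-1057))*(862174 + U) = (-3917626 + 99*(-1057))*(862174 - 2646954) = (-3917626 - 104643)*(-1784780) = -4022269*(-1784780) = 7178865265820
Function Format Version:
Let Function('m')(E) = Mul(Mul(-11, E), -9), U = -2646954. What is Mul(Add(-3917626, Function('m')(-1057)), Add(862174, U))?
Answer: 7178865265820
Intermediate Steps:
Function('m')(E) = Mul(99, E)
Mul(Add(-3917626, Function('m')(-1057)), Add(862174, U)) = Mul(Add(-3917626, Mul(99, -1057)), Add(862174, -2646954)) = Mul(Add(-3917626, -104643), -1784780) = Mul(-4022269, -1784780) = 7178865265820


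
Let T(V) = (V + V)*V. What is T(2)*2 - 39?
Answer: -23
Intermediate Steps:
T(V) = 2*V² (T(V) = (2*V)*V = 2*V²)
T(2)*2 - 39 = (2*2²)*2 - 39 = (2*4)*2 - 39 = 8*2 - 39 = 16 - 39 = -23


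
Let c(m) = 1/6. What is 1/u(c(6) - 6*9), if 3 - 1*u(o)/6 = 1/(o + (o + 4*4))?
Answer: 275/4968 ≈ 0.055354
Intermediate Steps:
c(m) = ⅙
u(o) = 18 - 6/(16 + 2*o) (u(o) = 18 - 6/(o + (o + 4*4)) = 18 - 6/(o + (o + 16)) = 18 - 6/(o + (16 + o)) = 18 - 6/(16 + 2*o))
1/u(c(6) - 6*9) = 1/(3*(47 + 6*(⅙ - 6*9))/(8 + (⅙ - 6*9))) = 1/(3*(47 + 6*(⅙ - 54))/(8 + (⅙ - 54))) = 1/(3*(47 + 6*(-323/6))/(8 - 323/6)) = 1/(3*(47 - 323)/(-275/6)) = 1/(3*(-6/275)*(-276)) = 1/(4968/275) = 275/4968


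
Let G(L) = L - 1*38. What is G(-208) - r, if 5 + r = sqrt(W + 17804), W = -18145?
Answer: -241 - I*sqrt(341) ≈ -241.0 - 18.466*I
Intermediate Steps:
G(L) = -38 + L (G(L) = L - 38 = -38 + L)
r = -5 + I*sqrt(341) (r = -5 + sqrt(-18145 + 17804) = -5 + sqrt(-341) = -5 + I*sqrt(341) ≈ -5.0 + 18.466*I)
G(-208) - r = (-38 - 208) - (-5 + I*sqrt(341)) = -246 + (5 - I*sqrt(341)) = -241 - I*sqrt(341)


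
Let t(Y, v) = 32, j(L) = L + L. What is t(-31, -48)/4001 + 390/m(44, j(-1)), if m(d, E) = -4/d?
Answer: -17164258/4001 ≈ -4290.0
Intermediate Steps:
j(L) = 2*L
t(-31, -48)/4001 + 390/m(44, j(-1)) = 32/4001 + 390/((-4/44)) = 32*(1/4001) + 390/((-4*1/44)) = 32/4001 + 390/(-1/11) = 32/4001 + 390*(-11) = 32/4001 - 4290 = -17164258/4001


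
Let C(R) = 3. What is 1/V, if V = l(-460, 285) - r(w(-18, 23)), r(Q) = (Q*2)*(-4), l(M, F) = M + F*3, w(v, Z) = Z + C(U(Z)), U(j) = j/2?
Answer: 1/603 ≈ 0.0016584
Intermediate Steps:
U(j) = j/2 (U(j) = j*(½) = j/2)
w(v, Z) = 3 + Z (w(v, Z) = Z + 3 = 3 + Z)
l(M, F) = M + 3*F
r(Q) = -8*Q (r(Q) = (2*Q)*(-4) = -8*Q)
V = 603 (V = (-460 + 3*285) - (-8)*(3 + 23) = (-460 + 855) - (-8)*26 = 395 - 1*(-208) = 395 + 208 = 603)
1/V = 1/603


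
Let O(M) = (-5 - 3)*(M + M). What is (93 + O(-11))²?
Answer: 72361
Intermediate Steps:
O(M) = -16*M
(93 + O(-11))² = (93 - 16*(-11))² = (93 + 176)² = 269² = 72361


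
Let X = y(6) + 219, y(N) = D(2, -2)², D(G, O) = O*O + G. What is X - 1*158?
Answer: 97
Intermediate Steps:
D(G, O) = G + O² (D(G, O) = O² + G = G + O²)
y(N) = 36 (y(N) = (2 + (-2)²)² = (2 + 4)² = 6² = 36)
X = 255 (X = 36 + 219 = 255)
X - 1*158 = 255 - 1*158 = 255 - 158 = 97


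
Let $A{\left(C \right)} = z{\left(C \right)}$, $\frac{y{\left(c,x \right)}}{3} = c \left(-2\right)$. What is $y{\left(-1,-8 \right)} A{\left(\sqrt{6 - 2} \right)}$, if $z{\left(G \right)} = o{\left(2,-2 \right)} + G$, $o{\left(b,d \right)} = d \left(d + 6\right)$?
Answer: $-36$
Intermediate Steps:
$y{\left(c,x \right)} = - 6 c$ ($y{\left(c,x \right)} = 3 c \left(-2\right) = 3 \left(- 2 c\right) = - 6 c$)
$o{\left(b,d \right)} = d \left(6 + d\right)$
$z{\left(G \right)} = -8 + G$ ($z{\left(G \right)} = - 2 \left(6 - 2\right) + G = \left(-2\right) 4 + G = -8 + G$)
$A{\left(C \right)} = -8 + C$
$y{\left(-1,-8 \right)} A{\left(\sqrt{6 - 2} \right)} = \left(-6\right) \left(-1\right) \left(-8 + \sqrt{6 - 2}\right) = 6 \left(-8 + \sqrt{4}\right) = 6 \left(-8 + 2\right) = 6 \left(-6\right) = -36$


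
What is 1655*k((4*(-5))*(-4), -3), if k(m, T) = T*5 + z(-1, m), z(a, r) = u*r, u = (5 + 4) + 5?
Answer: 1828775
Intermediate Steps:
u = 14 (u = 9 + 5 = 14)
z(a, r) = 14*r
k(m, T) = 5*T + 14*m (k(m, T) = T*5 + 14*m = 5*T + 14*m)
1655*k((4*(-5))*(-4), -3) = 1655*(5*(-3) + 14*((4*(-5))*(-4))) = 1655*(-15 + 14*(-20*(-4))) = 1655*(-15 + 14*80) = 1655*(-15 + 1120) = 1655*1105 = 1828775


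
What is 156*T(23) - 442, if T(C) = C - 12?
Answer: 1274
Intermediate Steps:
T(C) = -12 + C
156*T(23) - 442 = 156*(-12 + 23) - 442 = 156*11 - 442 = 1716 - 442 = 1274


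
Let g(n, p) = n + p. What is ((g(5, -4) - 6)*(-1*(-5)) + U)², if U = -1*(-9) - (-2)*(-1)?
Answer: 324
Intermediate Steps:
U = 7 (U = 9 - 1*2 = 9 - 2 = 7)
((g(5, -4) - 6)*(-1*(-5)) + U)² = (((5 - 4) - 6)*(-1*(-5)) + 7)² = ((1 - 6)*5 + 7)² = (-5*5 + 7)² = (-25 + 7)² = (-18)² = 324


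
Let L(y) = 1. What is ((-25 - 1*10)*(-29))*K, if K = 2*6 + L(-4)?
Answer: 13195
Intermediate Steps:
K = 13 (K = 2*6 + 1 = 12 + 1 = 13)
((-25 - 1*10)*(-29))*K = ((-25 - 1*10)*(-29))*13 = ((-25 - 10)*(-29))*13 = -35*(-29)*13 = 1015*13 = 13195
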